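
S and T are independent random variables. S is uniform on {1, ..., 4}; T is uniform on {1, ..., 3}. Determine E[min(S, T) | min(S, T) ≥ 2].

Outcomes with min(S, T) ≥ 2: (2,2), (2,3), (3,2), (3,3), (4,2), (4,3), each with probability 1/12.
E[min(S, T) | min(S, T) ≥ 2] = (2 + 2 + 2 + 3 + 2 + 3) / 6 = 7/3.

7/3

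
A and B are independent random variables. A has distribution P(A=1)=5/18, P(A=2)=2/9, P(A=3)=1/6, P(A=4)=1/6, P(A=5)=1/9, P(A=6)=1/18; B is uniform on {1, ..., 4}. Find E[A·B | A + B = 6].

P(A + B = 6) = 1/6.
Summing AB·P(x,y) over outcomes with A + B = 6 gives 31/24.
E[A·B | A + B = 6] = (31/24) / (1/6) = 31/4.

31/4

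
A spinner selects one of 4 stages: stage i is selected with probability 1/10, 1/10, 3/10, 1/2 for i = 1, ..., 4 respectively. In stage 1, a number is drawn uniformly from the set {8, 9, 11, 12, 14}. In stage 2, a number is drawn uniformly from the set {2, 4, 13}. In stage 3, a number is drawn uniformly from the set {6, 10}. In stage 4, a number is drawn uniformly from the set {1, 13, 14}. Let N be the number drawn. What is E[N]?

439/50

E[N | stage 1] = (8+9+11+12+14)/5 = 54/5.
E[N | stage 2] = (2+4+13)/3 = 19/3.
E[N | stage 3] = (6+10)/2 = 8.
E[N | stage 4] = (1+13+14)/3 = 28/3.
E[N] = (1/10)·(54/5) + (1/10)·(19/3) + (3/10)·(8) + (1/2)·(28/3) = 439/50.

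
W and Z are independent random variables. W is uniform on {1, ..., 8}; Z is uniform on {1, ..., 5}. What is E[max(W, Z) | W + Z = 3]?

Outcomes with W + Z = 3: (1,2), (2,1), each with probability 1/40.
E[max(W, Z) | W + Z = 3] = (2 + 2) / 2 = 2.

2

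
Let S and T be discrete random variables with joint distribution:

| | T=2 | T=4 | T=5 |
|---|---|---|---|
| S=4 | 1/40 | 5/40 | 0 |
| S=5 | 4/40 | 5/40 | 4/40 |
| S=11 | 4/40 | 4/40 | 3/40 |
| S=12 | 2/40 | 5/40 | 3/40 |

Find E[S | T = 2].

92/11

P(T = 2) = 11/40.
Summing S·P(S=x,T=y) over the conditioning event gives 23/10.
E[S | T = 2] = (23/10) / (11/40) = 92/11.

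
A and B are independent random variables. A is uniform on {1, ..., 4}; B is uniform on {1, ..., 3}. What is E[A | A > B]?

P(A > B) = 1/2.
Summing A·P(x,y) over outcomes with A > B gives 5/3.
E[A | A > B] = (5/3) / (1/2) = 10/3.

10/3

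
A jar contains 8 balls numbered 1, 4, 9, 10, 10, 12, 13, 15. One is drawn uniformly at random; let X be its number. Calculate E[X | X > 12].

P(X > 12) = 1/4.
Σ over the event: 13·1/8 + 15·1/8 = 7/2.
E[X | X > 12] = (7/2) / (1/4) = 14.

14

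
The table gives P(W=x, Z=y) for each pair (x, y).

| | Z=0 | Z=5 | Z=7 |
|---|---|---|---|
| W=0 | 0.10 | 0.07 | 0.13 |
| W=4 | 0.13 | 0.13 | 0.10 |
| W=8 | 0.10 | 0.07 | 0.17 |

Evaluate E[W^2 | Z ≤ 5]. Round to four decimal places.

P(Z ≤ 5) = 0.60.
Σ W^2·P over the event = 0·(0.10) + 0·(0.07) + 16·(0.13) + 16·(0.13) + 64·(0.10) + 64·(0.07) = 15.04.
E[W^2 | Z ≤ 5] = (15.04) / (0.60) = 25.0667.

25.0667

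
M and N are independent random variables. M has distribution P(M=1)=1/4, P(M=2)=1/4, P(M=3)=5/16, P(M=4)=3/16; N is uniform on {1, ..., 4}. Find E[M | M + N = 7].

27/8

P(M + N = 7) = 1/8.
Summing M·P(x,y) over outcomes with M + N = 7 gives 27/64.
E[M | M + N = 7] = (27/64) / (1/8) = 27/8.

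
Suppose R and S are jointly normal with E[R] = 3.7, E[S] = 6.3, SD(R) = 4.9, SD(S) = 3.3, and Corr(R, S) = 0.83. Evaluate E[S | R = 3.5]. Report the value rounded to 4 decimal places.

6.1882

E[S | R=x] = μ_S + ρ(σ_S/σ_R)(x − μ_R) for jointly normal variables.
E[S | R=3.5] = 6.3 + (0.83)·(3.3/4.9)·(3.5 − (3.7)) = 6.3 + (0.55898)·(-0.2) = 6.1882.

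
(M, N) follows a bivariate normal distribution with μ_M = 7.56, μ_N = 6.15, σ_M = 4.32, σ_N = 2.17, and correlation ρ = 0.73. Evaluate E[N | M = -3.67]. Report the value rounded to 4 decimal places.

2.0321

E[N | M=x] = μ_N + ρ(σ_N/σ_M)(x − μ_M) for jointly normal variables.
E[N | M=-3.67] = 6.15 + (0.73)·(2.17/4.32)·(-3.67 − (7.56)) = 6.15 + (0.36669)·(-11.23) = 2.0321.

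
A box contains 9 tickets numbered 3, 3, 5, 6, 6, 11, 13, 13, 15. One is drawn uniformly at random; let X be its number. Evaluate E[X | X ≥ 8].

13

P(X ≥ 8) = 4/9.
Σ over the event: 11·1/9 + 13·2/9 + 15·1/9 = 52/9.
E[X | X ≥ 8] = (52/9) / (4/9) = 13.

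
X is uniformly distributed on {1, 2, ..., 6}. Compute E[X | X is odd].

Given X is odd, X is equally likely to be any of {1, 3, 5}.
E[X | X is odd] = (1 + 3 + 5) / 3 = 3.

3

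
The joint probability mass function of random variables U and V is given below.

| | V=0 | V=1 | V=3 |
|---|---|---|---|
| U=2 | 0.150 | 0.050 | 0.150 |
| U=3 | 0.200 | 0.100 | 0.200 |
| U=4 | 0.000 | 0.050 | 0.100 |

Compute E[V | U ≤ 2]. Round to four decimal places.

1.4286

P(U ≤ 2) = 0.350.
Summing V·P(U=x,V=y) over the conditioning event gives 0.500.
E[V | U ≤ 2] = (0.500) / (0.350) = 1.4286.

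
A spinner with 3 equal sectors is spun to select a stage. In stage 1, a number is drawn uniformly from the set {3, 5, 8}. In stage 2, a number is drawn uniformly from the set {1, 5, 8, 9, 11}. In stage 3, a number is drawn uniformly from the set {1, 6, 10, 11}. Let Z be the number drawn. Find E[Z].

287/45

E[Z | stage 1] = (3+5+8)/3 = 16/3.
E[Z | stage 2] = (1+5+8+9+11)/5 = 34/5.
E[Z | stage 3] = (1+6+10+11)/4 = 7.
By the law of total expectation,
E[Z] = (1/3)·(16/3) + (1/3)·(34/5) + (1/3)·(7) = 287/45.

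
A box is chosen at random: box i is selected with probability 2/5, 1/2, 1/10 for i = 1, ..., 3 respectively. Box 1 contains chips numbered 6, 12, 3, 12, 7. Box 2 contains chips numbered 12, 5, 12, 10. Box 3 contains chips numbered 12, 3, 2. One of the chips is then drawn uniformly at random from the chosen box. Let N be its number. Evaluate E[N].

1037/120

E[N | box 1] = (6+12+3+12+7)/5 = 8.
E[N | box 2] = (12+5+12+10)/4 = 39/4.
E[N | box 3] = (12+3+2)/3 = 17/3.
E[N] = (2/5)·(8) + (1/2)·(39/4) + (1/10)·(17/3) = 1037/120.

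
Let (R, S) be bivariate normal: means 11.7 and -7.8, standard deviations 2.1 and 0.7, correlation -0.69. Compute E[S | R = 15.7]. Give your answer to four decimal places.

The regression of S on R has slope ρ·σ_S/σ_R and passes through (μ_R, μ_S).
E[S | R=15.7] = -7.8 + (-0.69)·(0.7/2.1)·(15.7 − (11.7)) = -7.8 + (-0.23)·(4) = -8.7200.

-8.7200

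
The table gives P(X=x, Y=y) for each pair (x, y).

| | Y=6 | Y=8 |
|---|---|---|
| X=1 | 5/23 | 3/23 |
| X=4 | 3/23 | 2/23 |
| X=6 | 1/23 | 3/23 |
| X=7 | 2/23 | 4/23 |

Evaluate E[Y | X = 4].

34/5

P(X = 4) = 5/23.
Σ Y·P over the event = 6·(3/23) + 8·(2/23) = 34/23.
E[Y | X = 4] = (34/23) / (5/23) = 34/5.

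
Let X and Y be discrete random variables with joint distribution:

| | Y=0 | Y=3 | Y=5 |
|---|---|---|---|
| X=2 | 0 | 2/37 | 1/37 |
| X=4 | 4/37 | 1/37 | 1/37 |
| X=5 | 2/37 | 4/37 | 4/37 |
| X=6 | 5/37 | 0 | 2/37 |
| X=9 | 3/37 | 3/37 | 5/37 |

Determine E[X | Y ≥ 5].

P(Y ≥ 5) = 13/37.
Σ X·P over the event = 2·(1/37) + 4·(1/37) + 5·(4/37) + 6·(2/37) + 9·(5/37) = 83/37.
E[X | Y ≥ 5] = (83/37) / (13/37) = 83/13.

83/13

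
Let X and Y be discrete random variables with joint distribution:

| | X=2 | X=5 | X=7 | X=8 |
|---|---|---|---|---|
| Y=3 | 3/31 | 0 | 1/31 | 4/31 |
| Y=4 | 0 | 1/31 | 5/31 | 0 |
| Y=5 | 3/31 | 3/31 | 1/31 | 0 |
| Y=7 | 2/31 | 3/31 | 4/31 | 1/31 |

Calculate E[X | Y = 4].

20/3

P(Y = 4) = 6/31.
Σ X·P over the event = 5·(1/31) + 7·(5/31) = 40/31.
E[X | Y = 4] = (40/31) / (6/31) = 20/3.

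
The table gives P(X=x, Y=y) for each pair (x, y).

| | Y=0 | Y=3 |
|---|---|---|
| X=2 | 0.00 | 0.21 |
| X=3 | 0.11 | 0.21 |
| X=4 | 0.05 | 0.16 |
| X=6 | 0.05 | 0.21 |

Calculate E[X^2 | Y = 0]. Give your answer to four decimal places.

17.0952

P(Y = 0) = 0.21.
Σ X^2·P over the event = 9·(0.11) + 16·(0.05) + 36·(0.05) = 3.59.
E[X^2 | Y = 0] = (3.59) / (0.21) = 17.0952.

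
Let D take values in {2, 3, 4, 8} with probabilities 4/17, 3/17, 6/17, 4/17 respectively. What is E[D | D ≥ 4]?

P(D ≥ 4) = 10/17.
Σ over the event: 4·6/17 + 8·4/17 = 56/17.
E[D | D ≥ 4] = (56/17) / (10/17) = 28/5.

28/5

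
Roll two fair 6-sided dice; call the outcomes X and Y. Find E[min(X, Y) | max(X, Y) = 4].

16/7

Outcomes with max(X, Y) = 4: (1,4), (2,4), (3,4), (4,1), (4,2), (4,3), (4,4), each with probability 1/36.
E[min(X, Y) | max(X, Y) = 4] = (1 + 2 + 3 + 1 + 2 + 3 + 4) / 7 = 16/7.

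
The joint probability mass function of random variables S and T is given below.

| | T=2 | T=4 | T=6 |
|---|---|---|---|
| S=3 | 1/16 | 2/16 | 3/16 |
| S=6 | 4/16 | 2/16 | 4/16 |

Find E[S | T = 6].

33/7

P(T = 6) = 7/16.
Summing S·P(S=x,T=y) over the conditioning event gives 33/16.
E[S | T = 6] = (33/16) / (7/16) = 33/7.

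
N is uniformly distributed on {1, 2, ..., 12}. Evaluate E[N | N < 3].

3/2

Given N < 3, N is equally likely to be any of {1, 2}.
E[N | N < 3] = (1 + 2) / 2 = 3/2.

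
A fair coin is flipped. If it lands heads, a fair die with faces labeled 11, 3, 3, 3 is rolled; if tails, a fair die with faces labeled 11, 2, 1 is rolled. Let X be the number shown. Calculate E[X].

E[X | heads] = (11+3+3+3)/4 = 5.
E[X | tails] = (11+2+1)/3 = 14/3.
By the law of total expectation,
E[X] = (1/2)·(5) + (1/2)·(14/3) = 29/6.

29/6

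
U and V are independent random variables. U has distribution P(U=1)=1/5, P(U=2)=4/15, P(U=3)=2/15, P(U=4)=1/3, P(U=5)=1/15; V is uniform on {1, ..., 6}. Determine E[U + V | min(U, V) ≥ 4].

55/6

P(min(U, V) ≥ 4) = 1/5.
Summing (U+V)·P(x,y) over outcomes with min(U, V) ≥ 4 gives 11/6.
E[U + V | min(U, V) ≥ 4] = (11/6) / (1/5) = 55/6.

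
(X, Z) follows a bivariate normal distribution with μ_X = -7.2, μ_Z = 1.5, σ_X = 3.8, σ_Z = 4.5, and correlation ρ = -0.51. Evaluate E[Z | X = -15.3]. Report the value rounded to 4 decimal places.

6.3920

For a bivariate normal, E[Z | X=x] = μ_Z + ρ·(σ_Z/σ_X)·(x − μ_X).
E[Z | X=-15.3] = 1.5 + (-0.51)·(4.5/3.8)·(-15.3 − (-7.2)) = 1.5 + (-0.60395)·(-8.1) = 6.3920.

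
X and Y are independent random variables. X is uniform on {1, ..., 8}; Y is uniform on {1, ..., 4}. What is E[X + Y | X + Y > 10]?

Outcomes with X + Y > 10: (7,4), (8,3), (8,4), each with probability 1/32.
E[X + Y | X + Y > 10] = (11 + 11 + 12) / 3 = 34/3.

34/3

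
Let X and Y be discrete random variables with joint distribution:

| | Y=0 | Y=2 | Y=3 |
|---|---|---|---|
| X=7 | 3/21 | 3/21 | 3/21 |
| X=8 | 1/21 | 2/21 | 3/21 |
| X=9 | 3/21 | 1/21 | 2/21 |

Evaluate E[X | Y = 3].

63/8

P(Y = 3) = 8/21.
Σ X·P over the event = 7·(3/21) + 8·(3/21) + 9·(2/21) = 3.
E[X | Y = 3] = (3) / (8/21) = 63/8.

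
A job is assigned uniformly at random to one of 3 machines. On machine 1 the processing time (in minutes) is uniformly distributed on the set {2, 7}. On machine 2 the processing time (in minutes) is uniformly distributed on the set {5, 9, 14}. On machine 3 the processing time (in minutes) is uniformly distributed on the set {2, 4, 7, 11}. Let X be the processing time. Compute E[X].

119/18

E[X | machine 1] = (2+7)/2 = 9/2.
E[X | machine 2] = (5+9+14)/3 = 28/3.
E[X | machine 3] = (2+4+7+11)/4 = 6.
E[X] = (1/3)·(9/2) + (1/3)·(28/3) + (1/3)·(6) = 119/18.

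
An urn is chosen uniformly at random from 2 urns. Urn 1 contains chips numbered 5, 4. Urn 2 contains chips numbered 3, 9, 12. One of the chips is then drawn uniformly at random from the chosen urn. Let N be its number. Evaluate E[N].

25/4

E[N | urn 1] = (5+4)/2 = 9/2.
E[N | urn 2] = (3+9+12)/3 = 8.
E[N] = (1/2)·(9/2) + (1/2)·(8) = 25/4.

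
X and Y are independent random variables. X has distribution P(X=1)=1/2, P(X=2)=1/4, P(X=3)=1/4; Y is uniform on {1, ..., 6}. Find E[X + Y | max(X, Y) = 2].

P(max(X, Y) = 2) = 1/6.
Summing (X+Y)·P(x,y) over outcomes with max(X, Y) = 2 gives 13/24.
E[X + Y | max(X, Y) = 2] = (13/24) / (1/6) = 13/4.

13/4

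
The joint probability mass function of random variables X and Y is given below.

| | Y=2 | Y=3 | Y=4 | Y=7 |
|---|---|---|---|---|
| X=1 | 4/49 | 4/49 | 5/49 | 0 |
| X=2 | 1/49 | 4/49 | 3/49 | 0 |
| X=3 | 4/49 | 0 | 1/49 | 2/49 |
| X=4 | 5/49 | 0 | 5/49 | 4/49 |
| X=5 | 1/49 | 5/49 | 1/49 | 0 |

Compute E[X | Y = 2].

43/15

P(Y = 2) = 15/49.
Summing X·P(X=x,Y=y) over the conditioning event gives 43/49.
E[X | Y = 2] = (43/49) / (15/49) = 43/15.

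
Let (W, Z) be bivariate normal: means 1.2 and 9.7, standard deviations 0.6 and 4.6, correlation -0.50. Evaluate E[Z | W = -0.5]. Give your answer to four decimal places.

The regression of Z on W has slope ρ·σ_Z/σ_W and passes through (μ_W, μ_Z).
E[Z | W=-0.5] = 9.7 + (-0.50)·(4.6/0.6)·(-0.5 − (1.2)) = 9.7 + (-3.83333)·(-1.7) = 16.2167.

16.2167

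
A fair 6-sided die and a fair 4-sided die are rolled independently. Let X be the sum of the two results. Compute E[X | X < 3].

P(X < 3) = 1/24.
Σ over the event: 2·1/24 = 1/12.
E[X | X < 3] = (1/12) / (1/24) = 2.

2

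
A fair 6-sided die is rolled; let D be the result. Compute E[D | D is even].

4

Given D is even, D is equally likely to be any of {2, 4, 6}.
E[D | D is even] = (2 + 4 + 6) / 3 = 4.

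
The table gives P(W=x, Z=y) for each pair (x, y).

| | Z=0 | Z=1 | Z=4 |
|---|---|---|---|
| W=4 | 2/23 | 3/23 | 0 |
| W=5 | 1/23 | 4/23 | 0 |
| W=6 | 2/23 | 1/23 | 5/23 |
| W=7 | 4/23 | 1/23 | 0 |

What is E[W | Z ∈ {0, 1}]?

P(Z ∈ {0, 1}) = 18/23.
Σ W·P over the event = 4·(2/23) + 4·(3/23) + 5·(1/23) + 5·(4/23) + 6·(2/23) + 6·(1/23) + 7·(4/23) + 7·(1/23) = 98/23.
E[W | Z ∈ {0, 1}] = (98/23) / (18/23) = 49/9.

49/9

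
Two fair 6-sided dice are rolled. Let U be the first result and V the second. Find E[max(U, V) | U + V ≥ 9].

Outcomes with U + V ≥ 9: (3,6), (4,5), (4,6), (5,4), (5,5), (5,6), (6,3), (6,4), (6,5), (6,6), each with probability 1/36.
E[max(U, V) | U + V ≥ 9] = (6 + 5 + 6 + 5 + 5 + 6 + 6 + 6 + 6 + 6) / 10 = 57/10.

57/10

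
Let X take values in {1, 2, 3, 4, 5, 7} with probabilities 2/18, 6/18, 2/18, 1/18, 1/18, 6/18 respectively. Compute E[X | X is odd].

P(X is odd) = 11/18.
Σ over the event: 1·1/9 + 3·1/9 + 5·1/18 + 7·1/3 = 55/18.
E[X | X is odd] = (55/18) / (11/18) = 5.

5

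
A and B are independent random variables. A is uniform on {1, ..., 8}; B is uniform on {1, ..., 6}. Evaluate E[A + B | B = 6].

Outcomes with B = 6: (1,6), (2,6), (3,6), (4,6), (5,6), (6,6), (7,6), (8,6), each with probability 1/48.
E[A + B | B = 6] = (7 + 8 + 9 + 10 + 11 + 12 + 13 + 14) / 8 = 21/2.

21/2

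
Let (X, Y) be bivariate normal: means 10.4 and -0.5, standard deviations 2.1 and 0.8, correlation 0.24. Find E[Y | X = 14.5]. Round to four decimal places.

-0.1251

For a bivariate normal, E[Y | X=x] = μ_Y + ρ·(σ_Y/σ_X)·(x − μ_X).
E[Y | X=14.5] = -0.5 + (0.24)·(0.8/2.1)·(14.5 − (10.4)) = -0.5 + (0.091429)·(4.1) = -0.1251.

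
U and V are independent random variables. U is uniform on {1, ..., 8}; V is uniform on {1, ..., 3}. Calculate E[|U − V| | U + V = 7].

3

Outcomes with U + V = 7: (4,3), (5,2), (6,1), each with probability 1/24.
E[|U − V| | U + V = 7] = (1 + 3 + 5) / 3 = 3.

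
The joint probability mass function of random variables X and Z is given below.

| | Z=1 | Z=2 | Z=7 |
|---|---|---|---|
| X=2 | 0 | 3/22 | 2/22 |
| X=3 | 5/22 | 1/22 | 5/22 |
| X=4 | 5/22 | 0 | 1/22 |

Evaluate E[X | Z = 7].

P(Z = 7) = 4/11.
Summing X·P(X=x,Z=y) over the conditioning event gives 23/22.
E[X | Z = 7] = (23/22) / (4/11) = 23/8.

23/8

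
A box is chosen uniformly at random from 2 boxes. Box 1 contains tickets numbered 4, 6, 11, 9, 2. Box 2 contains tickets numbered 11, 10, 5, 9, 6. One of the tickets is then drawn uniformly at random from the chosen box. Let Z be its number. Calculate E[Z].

73/10

E[Z | box 1] = (4+6+11+9+2)/5 = 32/5.
E[Z | box 2] = (11+10+5+9+6)/5 = 41/5.
E[Z] = (1/2)·(32/5) + (1/2)·(41/5) = 73/10.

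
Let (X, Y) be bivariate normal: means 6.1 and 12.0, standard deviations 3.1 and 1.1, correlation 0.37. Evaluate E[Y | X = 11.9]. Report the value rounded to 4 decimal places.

The regression of Y on X has slope ρ·σ_Y/σ_X and passes through (μ_X, μ_Y).
E[Y | X=11.9] = 12.0 + (0.37)·(1.1/3.1)·(11.9 − (6.1)) = 12.0 + (0.13129)·(5.8) = 12.7615.

12.7615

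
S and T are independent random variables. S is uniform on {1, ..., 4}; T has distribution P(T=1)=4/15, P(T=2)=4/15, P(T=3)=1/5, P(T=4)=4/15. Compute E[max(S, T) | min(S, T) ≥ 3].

P(min(S, T) ≥ 3) = 7/30.
Summing max(S,T)·P(x,y) over outcomes with min(S, T) ≥ 3 gives 53/60.
E[max(S, T) | min(S, T) ≥ 3] = (53/60) / (7/30) = 53/14.

53/14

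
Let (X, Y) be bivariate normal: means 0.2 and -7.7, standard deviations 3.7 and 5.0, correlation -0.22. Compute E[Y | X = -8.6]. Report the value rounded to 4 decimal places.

-5.0838

The regression of Y on X has slope ρ·σ_Y/σ_X and passes through (μ_X, μ_Y).
E[Y | X=-8.6] = -7.7 + (-0.22)·(5.0/3.7)·(-8.6 − (0.2)) = -7.7 + (-0.2973)·(-8.8) = -5.0838.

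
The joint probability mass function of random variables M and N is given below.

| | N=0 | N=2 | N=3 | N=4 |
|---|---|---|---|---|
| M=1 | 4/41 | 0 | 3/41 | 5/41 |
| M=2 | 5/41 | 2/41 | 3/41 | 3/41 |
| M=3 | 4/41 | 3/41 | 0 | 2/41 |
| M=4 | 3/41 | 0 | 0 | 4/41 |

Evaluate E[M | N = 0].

P(N = 0) = 16/41.
Σ M·P over the event = 1·(4/41) + 2·(5/41) + 3·(4/41) + 4·(3/41) = 38/41.
E[M | N = 0] = (38/41) / (16/41) = 19/8.

19/8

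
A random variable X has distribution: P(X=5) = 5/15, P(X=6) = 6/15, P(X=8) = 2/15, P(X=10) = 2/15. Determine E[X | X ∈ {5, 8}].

41/7

P(X ∈ {5, 8}) = 7/15.
Σ over the event: 5·1/3 + 8·2/15 = 41/15.
E[X | X ∈ {5, 8}] = (41/15) / (7/15) = 41/7.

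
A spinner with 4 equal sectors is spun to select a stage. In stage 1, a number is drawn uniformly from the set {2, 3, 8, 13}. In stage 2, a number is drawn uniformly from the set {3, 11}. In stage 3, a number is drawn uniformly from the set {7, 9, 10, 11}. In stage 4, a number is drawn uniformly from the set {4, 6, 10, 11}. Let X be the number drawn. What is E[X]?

E[X | stage 1] = (2+3+8+13)/4 = 13/2.
E[X | stage 2] = (3+11)/2 = 7.
E[X | stage 3] = (7+9+10+11)/4 = 37/4.
E[X | stage 4] = (4+6+10+11)/4 = 31/4.
E[X] = (1/4)·(13/2) + (1/4)·(7) + (1/4)·(37/4) + (1/4)·(31/4) = 61/8.

61/8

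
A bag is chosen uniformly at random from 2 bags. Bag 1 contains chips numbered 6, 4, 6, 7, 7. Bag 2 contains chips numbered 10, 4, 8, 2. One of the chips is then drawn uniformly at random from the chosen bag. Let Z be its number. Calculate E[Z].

6

E[Z | bag 1] = (6+4+6+7+7)/5 = 6.
E[Z | bag 2] = (10+4+8+2)/4 = 6.
E[Z] = (1/2)·(6) + (1/2)·(6) = 6.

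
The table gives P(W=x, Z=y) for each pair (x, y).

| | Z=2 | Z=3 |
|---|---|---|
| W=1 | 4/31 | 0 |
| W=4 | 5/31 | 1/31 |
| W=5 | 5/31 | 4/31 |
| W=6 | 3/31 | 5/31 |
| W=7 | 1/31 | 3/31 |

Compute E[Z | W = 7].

P(W = 7) = 4/31.
Σ Z·P over the event = 2·(1/31) + 3·(3/31) = 11/31.
E[Z | W = 7] = (11/31) / (4/31) = 11/4.

11/4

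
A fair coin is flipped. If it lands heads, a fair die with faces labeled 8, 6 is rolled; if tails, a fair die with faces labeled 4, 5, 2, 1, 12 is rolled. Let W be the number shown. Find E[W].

E[W | heads] = (8+6)/2 = 7.
E[W | tails] = (4+5+2+1+12)/5 = 24/5.
By the law of total expectation,
E[W] = (1/2)·(7) + (1/2)·(24/5) = 59/10.

59/10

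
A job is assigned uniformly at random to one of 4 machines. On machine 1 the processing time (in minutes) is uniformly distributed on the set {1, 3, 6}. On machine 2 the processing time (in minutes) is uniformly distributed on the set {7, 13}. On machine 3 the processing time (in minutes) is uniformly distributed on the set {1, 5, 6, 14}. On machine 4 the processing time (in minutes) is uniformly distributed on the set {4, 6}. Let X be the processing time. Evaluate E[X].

149/24

E[X | machine 1] = (1+3+6)/3 = 10/3.
E[X | machine 2] = (7+13)/2 = 10.
E[X | machine 3] = (1+5+6+14)/4 = 13/2.
E[X | machine 4] = (4+6)/2 = 5.
E[X] = (1/4)·(10/3) + (1/4)·(10) + (1/4)·(13/2) + (1/4)·(5) = 149/24.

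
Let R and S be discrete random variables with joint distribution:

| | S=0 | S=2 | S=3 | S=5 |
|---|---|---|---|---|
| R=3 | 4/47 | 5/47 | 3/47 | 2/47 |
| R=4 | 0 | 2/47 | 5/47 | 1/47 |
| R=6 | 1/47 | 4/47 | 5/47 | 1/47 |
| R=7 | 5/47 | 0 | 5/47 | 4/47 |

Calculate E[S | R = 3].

29/14

P(R = 3) = 14/47.
Σ S·P over the event = 0·(4/47) + 2·(5/47) + 3·(3/47) + 5·(2/47) = 29/47.
E[S | R = 3] = (29/47) / (14/47) = 29/14.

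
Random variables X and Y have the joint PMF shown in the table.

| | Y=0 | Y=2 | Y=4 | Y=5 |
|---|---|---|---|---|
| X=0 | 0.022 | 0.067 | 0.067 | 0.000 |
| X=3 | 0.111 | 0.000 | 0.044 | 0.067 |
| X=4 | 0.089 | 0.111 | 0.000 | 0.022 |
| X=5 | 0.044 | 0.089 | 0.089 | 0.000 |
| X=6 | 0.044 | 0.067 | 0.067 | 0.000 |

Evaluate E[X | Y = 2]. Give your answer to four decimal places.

3.8653

P(Y = 2) = 0.334.
Σ X·P over the event = 0·(0.067) + 4·(0.111) + 5·(0.089) + 6·(0.067) = 1.291.
E[X | Y = 2] = (1.291) / (0.334) = 3.8653.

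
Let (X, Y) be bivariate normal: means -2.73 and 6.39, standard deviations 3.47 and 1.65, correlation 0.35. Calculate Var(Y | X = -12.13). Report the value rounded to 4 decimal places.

2.3890

The conditional variance in a bivariate normal is σ_Y²(1 − ρ²), independent of x.
Var(Y | X=-12.13) = (1.65)²·(1 − (0.35)²) = 2.7225·0.8775 = 2.3890.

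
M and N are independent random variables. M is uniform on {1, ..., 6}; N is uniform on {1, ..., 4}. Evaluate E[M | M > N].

32/7

P(M > N) = 7/12.
Summing M·P(x,y) over outcomes with M > N gives 8/3.
E[M | M > N] = (8/3) / (7/12) = 32/7.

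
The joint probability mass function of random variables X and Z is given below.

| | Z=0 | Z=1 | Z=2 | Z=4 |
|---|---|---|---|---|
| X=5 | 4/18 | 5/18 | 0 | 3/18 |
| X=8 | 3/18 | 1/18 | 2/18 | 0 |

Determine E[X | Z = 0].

44/7

P(Z = 0) = 7/18.
Σ X·P over the event = 5·(4/18) + 8·(3/18) = 22/9.
E[X | Z = 0] = (22/9) / (7/18) = 44/7.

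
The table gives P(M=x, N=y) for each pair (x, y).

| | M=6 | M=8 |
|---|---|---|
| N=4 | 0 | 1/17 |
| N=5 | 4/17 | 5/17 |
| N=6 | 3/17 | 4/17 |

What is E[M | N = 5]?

P(N = 5) = 9/17.
Σ M·P over the event = 6·(4/17) + 8·(5/17) = 64/17.
E[M | N = 5] = (64/17) / (9/17) = 64/9.

64/9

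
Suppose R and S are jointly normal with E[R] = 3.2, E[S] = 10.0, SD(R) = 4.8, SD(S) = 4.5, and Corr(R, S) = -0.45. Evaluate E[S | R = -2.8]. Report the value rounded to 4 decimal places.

The regression of S on R has slope ρ·σ_S/σ_R and passes through (μ_R, μ_S).
E[S | R=-2.8] = 10.0 + (-0.45)·(4.5/4.8)·(-2.8 − (3.2)) = 10.0 + (-0.42188)·(-6) = 12.5313.

12.5313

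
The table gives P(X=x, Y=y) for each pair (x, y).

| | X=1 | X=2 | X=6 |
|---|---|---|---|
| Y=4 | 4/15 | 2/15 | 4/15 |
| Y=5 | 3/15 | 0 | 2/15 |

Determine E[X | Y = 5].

3

P(Y = 5) = 1/3.
Σ X·P over the event = 1·(3/15) + 6·(2/15) = 1.
E[X | Y = 5] = (1) / (1/3) = 3.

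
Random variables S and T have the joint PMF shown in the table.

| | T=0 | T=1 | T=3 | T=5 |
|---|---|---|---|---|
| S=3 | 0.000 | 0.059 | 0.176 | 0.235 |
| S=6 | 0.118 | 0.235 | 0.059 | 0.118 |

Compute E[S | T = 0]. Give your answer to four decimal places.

6.0000

P(T = 0) = 0.118.
Σ S·P over the event = 6·(0.118) = 0.708.
E[S | T = 0] = (0.708) / (0.118) = 6.0000.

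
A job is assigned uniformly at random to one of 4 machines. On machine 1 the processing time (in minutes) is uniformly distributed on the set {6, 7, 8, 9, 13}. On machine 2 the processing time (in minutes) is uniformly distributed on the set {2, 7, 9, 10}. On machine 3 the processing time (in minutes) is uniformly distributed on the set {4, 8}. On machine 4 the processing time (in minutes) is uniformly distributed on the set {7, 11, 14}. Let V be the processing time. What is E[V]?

E[V | machine 1] = (6+7+8+9+13)/5 = 43/5.
E[V | machine 2] = (2+7+9+10)/4 = 7.
E[V | machine 3] = (4+8)/2 = 6.
E[V | machine 4] = (7+11+14)/3 = 32/3.
By the law of total expectation,
E[V] = (1/4)·(43/5) + (1/4)·(7) + (1/4)·(6) + (1/4)·(32/3) = 121/15.

121/15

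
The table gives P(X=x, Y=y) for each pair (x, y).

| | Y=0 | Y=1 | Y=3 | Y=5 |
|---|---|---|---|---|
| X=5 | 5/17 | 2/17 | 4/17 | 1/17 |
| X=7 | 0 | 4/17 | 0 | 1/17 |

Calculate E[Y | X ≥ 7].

P(X ≥ 7) = 5/17.
Σ Y·P over the event = 1·(4/17) + 5·(1/17) = 9/17.
E[Y | X ≥ 7] = (9/17) / (5/17) = 9/5.

9/5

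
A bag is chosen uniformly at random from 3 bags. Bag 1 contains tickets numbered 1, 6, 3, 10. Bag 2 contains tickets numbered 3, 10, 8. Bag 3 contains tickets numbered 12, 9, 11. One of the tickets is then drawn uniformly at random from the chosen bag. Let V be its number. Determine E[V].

E[V | bag 1] = (1+6+3+10)/4 = 5.
E[V | bag 2] = (3+10+8)/3 = 7.
E[V | bag 3] = (12+9+11)/3 = 32/3.
E[V] = (1/3)·(5) + (1/3)·(7) + (1/3)·(32/3) = 68/9.

68/9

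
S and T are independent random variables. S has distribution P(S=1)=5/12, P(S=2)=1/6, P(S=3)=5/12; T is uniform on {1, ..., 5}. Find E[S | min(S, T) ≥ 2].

P(min(S, T) ≥ 2) = 7/15.
Summing S·P(x,y) over outcomes with min(S, T) ≥ 2 gives 19/15.
E[S | min(S, T) ≥ 2] = (19/15) / (7/15) = 19/7.

19/7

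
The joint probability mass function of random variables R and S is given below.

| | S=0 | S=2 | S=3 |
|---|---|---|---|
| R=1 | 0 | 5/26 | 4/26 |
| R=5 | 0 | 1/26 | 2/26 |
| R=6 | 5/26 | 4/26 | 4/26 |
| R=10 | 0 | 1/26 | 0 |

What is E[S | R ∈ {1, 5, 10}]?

P(R ∈ {1, 5, 10}) = 1/2.
Σ S·P over the event = 2·(5/26) + 3·(4/26) + 2·(1/26) + 3·(2/26) + 2·(1/26) = 16/13.
E[S | R ∈ {1, 5, 10}] = (16/13) / (1/2) = 32/13.

32/13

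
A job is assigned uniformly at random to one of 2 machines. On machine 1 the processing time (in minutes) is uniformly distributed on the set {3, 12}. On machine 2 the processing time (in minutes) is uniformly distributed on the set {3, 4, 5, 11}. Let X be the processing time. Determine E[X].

53/8

E[X | machine 1] = (3+12)/2 = 15/2.
E[X | machine 2] = (3+4+5+11)/4 = 23/4.
E[X] = (1/2)·(15/2) + (1/2)·(23/4) = 53/8.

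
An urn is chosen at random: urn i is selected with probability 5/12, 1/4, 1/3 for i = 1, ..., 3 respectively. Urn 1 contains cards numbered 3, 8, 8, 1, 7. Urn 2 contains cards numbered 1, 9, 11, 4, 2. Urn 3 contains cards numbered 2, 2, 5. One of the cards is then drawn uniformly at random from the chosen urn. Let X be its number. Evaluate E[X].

E[X | urn 1] = (3+8+8+1+7)/5 = 27/5.
E[X | urn 2] = (1+9+11+4+2)/5 = 27/5.
E[X | urn 3] = (2+2+5)/3 = 3.
By the law of total expectation,
E[X] = (5/12)·(27/5) + (1/4)·(27/5) + (1/3)·(3) = 23/5.

23/5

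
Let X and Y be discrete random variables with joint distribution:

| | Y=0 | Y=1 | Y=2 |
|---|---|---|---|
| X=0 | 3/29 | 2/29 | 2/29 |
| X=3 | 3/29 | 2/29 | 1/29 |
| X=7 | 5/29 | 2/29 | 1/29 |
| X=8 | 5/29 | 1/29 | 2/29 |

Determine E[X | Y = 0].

21/4

P(Y = 0) = 16/29.
Σ X·P over the event = 0·(3/29) + 3·(3/29) + 7·(5/29) + 8·(5/29) = 84/29.
E[X | Y = 0] = (84/29) / (16/29) = 21/4.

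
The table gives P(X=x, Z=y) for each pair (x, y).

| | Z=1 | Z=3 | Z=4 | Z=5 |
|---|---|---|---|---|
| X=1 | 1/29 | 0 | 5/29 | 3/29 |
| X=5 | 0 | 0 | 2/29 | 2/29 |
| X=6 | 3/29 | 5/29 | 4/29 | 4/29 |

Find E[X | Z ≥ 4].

19/5

P(Z ≥ 4) = 20/29.
Σ X·P over the event = 1·(5/29) + 1·(3/29) + 5·(2/29) + 5·(2/29) + 6·(4/29) + 6·(4/29) = 76/29.
E[X | Z ≥ 4] = (76/29) / (20/29) = 19/5.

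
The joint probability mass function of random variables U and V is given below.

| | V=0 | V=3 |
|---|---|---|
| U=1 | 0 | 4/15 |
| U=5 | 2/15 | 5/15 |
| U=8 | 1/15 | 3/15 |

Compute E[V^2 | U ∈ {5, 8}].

P(U ∈ {5, 8}) = 11/15.
Σ V^2·P over the event = 0·(2/15) + 9·(5/15) + 0·(1/15) + 9·(3/15) = 24/5.
E[V^2 | U ∈ {5, 8}] = (24/5) / (11/15) = 72/11.

72/11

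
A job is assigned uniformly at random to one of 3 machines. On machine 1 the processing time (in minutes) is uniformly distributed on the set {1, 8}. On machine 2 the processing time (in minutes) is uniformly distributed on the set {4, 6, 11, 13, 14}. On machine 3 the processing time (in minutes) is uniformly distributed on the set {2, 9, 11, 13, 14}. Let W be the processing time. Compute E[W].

E[W | machine 1] = (1+8)/2 = 9/2.
E[W | machine 2] = (4+6+11+13+14)/5 = 48/5.
E[W | machine 3] = (2+9+11+13+14)/5 = 49/5.
By the law of total expectation,
E[W] = (1/3)·(9/2) + (1/3)·(48/5) + (1/3)·(49/5) = 239/30.

239/30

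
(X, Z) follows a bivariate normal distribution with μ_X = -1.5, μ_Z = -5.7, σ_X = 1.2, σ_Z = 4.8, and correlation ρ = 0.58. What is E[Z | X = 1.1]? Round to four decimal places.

E[Z | X=x] = μ_Z + ρ(σ_Z/σ_X)(x − μ_X) for jointly normal variables.
E[Z | X=1.1] = -5.7 + (0.58)·(4.8/1.2)·(1.1 − (-1.5)) = -5.7 + (2.32)·(2.6) = 0.3320.

0.3320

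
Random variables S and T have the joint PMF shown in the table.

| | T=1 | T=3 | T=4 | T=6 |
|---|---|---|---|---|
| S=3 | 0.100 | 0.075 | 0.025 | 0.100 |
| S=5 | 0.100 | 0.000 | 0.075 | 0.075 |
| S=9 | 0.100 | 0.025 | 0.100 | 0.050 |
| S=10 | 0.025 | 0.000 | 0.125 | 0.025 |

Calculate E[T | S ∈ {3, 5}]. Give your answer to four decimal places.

3.4091

P(S ∈ {3, 5}) = 0.550.
Σ T·P over the event = 1·(0.100) + 3·(0.075) + 4·(0.025) + 6·(0.100) + 1·(0.100) + 4·(0.075) + 6·(0.075) = 1.875.
E[T | S ∈ {3, 5}] = (1.875) / (0.550) = 3.4091.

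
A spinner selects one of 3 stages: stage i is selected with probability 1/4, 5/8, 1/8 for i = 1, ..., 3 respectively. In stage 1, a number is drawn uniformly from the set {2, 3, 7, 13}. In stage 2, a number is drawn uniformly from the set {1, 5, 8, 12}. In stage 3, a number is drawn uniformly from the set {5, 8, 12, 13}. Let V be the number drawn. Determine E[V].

E[V | stage 1] = (2+3+7+13)/4 = 25/4.
E[V | stage 2] = (1+5+8+12)/4 = 13/2.
E[V | stage 3] = (5+8+12+13)/4 = 19/2.
By the law of total expectation,
E[V] = (1/4)·(25/4) + (5/8)·(13/2) + (1/8)·(19/2) = 109/16.

109/16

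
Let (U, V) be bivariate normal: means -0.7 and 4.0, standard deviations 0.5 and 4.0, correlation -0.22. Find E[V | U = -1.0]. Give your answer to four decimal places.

For a bivariate normal, E[V | U=x] = μ_V + ρ·(σ_V/σ_U)·(x − μ_U).
E[V | U=-1.0] = 4.0 + (-0.22)·(4.0/0.5)·(-1.0 − (-0.7)) = 4.0 + (-1.76)·(-0.3) = 4.5280.

4.5280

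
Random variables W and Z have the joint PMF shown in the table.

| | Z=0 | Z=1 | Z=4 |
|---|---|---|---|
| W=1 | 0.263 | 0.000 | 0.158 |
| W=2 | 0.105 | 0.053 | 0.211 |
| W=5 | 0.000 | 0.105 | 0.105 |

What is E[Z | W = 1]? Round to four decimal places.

1.5012

P(W = 1) = 0.421.
Σ Z·P over the event = 0·(0.263) + 4·(0.158) = 0.632.
E[Z | W = 1] = (0.632) / (0.421) = 1.5012.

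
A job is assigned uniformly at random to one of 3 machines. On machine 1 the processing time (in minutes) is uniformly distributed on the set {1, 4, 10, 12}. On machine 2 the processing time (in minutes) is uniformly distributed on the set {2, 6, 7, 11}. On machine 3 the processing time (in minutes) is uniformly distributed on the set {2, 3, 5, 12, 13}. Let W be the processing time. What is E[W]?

E[W | machine 1] = (1+4+10+12)/4 = 27/4.
E[W | machine 2] = (2+6+7+11)/4 = 13/2.
E[W | machine 3] = (2+3+5+12+13)/5 = 7.
By the law of total expectation,
E[W] = (1/3)·(27/4) + (1/3)·(13/2) + (1/3)·(7) = 27/4.

27/4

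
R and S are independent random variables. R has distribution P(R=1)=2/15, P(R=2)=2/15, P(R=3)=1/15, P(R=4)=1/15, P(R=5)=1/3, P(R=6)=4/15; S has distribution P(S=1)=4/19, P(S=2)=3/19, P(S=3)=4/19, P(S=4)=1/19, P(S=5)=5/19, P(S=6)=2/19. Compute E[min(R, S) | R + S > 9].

P(R + S > 9) = 23/95.
Summing min(R,S)·P(x,y) over outcomes with R + S > 9 gives 347/285.
E[min(R, S) | R + S > 9] = (347/285) / (23/95) = 347/69.

347/69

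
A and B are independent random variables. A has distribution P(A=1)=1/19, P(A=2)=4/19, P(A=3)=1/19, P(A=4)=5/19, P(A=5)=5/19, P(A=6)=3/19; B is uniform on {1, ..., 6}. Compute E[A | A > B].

33/7

P(A > B) = 28/57.
Summing A·P(x,y) over outcomes with A > B gives 44/19.
E[A | A > B] = (44/19) / (28/57) = 33/7.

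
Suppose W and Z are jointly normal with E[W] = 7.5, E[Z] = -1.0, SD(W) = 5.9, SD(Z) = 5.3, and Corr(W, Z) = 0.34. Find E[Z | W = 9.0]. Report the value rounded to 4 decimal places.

-0.5419

E[Z | W=x] = μ_Z + ρ(σ_Z/σ_W)(x − μ_W) for jointly normal variables.
E[Z | W=9.0] = -1.0 + (0.34)·(5.3/5.9)·(9.0 − (7.5)) = -1.0 + (0.30542)·(1.5) = -0.5419.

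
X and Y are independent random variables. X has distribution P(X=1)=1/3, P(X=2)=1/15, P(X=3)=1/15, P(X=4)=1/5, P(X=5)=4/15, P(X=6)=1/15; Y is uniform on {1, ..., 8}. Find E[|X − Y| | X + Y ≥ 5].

146/51

P(X + Y ≥ 5) = 17/20.
Summing |X−Y|·P(x,y) over outcomes with X + Y ≥ 5 gives 73/30.
E[|X − Y| | X + Y ≥ 5] = (73/30) / (17/20) = 146/51.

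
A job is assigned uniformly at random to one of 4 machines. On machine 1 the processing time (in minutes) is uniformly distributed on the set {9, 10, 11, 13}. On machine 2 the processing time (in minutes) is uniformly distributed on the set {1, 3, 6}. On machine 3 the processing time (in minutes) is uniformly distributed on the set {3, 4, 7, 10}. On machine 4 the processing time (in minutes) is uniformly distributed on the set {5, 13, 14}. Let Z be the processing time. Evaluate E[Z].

123/16

E[Z | machine 1] = (9+10+11+13)/4 = 43/4.
E[Z | machine 2] = (1+3+6)/3 = 10/3.
E[Z | machine 3] = (3+4+7+10)/4 = 6.
E[Z | machine 4] = (5+13+14)/3 = 32/3.
E[Z] = (1/4)·(43/4) + (1/4)·(10/3) + (1/4)·(6) + (1/4)·(32/3) = 123/16.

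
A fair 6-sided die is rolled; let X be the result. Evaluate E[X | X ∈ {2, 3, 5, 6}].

P(X ∈ {2, 3, 5, 6}) = 2/3.
Σ over the event: 2·1/6 + 3·1/6 + 5·1/6 + 6·1/6 = 8/3.
E[X | X ∈ {2, 3, 5, 6}] = (8/3) / (2/3) = 4.

4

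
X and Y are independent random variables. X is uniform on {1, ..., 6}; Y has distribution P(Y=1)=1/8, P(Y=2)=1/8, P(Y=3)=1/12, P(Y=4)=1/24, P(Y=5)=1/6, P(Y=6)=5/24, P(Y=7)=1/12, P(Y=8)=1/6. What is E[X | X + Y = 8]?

56/17

P(X + Y = 8) = 17/144.
Summing X·P(x,y) over outcomes with X + Y = 8 gives 7/18.
E[X | X + Y = 8] = (7/18) / (17/144) = 56/17.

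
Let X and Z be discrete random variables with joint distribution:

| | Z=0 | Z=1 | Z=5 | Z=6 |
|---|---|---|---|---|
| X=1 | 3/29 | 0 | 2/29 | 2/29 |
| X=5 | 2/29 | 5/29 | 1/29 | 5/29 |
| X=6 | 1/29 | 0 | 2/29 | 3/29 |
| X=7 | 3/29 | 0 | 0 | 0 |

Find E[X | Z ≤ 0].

P(Z ≤ 0) = 9/29.
Σ X·P over the event = 1·(3/29) + 5·(2/29) + 6·(1/29) + 7·(3/29) = 40/29.
E[X | Z ≤ 0] = (40/29) / (9/29) = 40/9.

40/9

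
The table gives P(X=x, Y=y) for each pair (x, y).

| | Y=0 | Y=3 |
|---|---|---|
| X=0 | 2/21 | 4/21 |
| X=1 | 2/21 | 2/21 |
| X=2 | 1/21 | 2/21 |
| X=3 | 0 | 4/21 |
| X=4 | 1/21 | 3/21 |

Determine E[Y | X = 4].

9/4

P(X = 4) = 4/21.
Σ Y·P over the event = 0·(1/21) + 3·(3/21) = 3/7.
E[Y | X = 4] = (3/7) / (4/21) = 9/4.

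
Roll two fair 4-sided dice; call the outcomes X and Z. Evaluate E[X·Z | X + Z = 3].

2

Outcomes with X + Z = 3: (1,2), (2,1), each with probability 1/16.
E[X·Z | X + Z = 3] = (2 + 2) / 2 = 2.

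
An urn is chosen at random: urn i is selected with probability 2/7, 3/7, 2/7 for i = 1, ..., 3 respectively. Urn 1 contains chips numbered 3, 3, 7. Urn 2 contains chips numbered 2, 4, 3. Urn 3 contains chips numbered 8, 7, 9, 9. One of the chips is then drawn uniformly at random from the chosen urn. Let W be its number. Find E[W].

E[W | urn 1] = (3+3+7)/3 = 13/3.
E[W | urn 2] = (2+4+3)/3 = 3.
E[W | urn 3] = (8+7+9+9)/4 = 33/4.
E[W] = (2/7)·(13/3) + (3/7)·(3) + (2/7)·(33/4) = 205/42.

205/42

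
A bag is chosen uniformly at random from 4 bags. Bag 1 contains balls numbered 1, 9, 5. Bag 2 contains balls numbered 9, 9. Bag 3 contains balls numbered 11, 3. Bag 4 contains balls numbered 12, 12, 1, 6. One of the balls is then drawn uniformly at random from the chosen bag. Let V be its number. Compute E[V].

E[V | bag 1] = (1+9+5)/3 = 5.
E[V | bag 2] = (9+9)/2 = 9.
E[V | bag 3] = (11+3)/2 = 7.
E[V | bag 4] = (12+12+1+6)/4 = 31/4.
By the law of total expectation,
E[V] = (1/4)·(5) + (1/4)·(9) + (1/4)·(7) + (1/4)·(31/4) = 115/16.

115/16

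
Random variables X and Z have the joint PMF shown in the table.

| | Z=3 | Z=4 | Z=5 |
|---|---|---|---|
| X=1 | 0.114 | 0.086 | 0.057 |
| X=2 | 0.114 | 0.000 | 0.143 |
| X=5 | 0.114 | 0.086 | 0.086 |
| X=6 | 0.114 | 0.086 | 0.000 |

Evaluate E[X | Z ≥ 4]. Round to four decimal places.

3.3180

P(Z ≥ 4) = 0.544.
Σ X·P over the event = 1·(0.086) + 1·(0.057) + 2·(0.143) + 5·(0.086) + 5·(0.086) + 6·(0.086) = 1.805.
E[X | Z ≥ 4] = (1.805) / (0.544) = 3.3180.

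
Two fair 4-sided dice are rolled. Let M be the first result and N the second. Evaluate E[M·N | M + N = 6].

P(M + N = 6) = 3/16.
Summing MN·P(x,y) over outcomes with M + N = 6 gives 25/16.
E[M·N | M + N = 6] = (25/16) / (3/16) = 25/3.

25/3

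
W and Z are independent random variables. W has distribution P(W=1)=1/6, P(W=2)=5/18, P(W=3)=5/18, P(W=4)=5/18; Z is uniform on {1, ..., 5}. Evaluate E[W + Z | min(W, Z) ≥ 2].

13/2

P(min(W, Z) ≥ 2) = 2/3.
Summing (W+Z)·P(x,y) over outcomes with min(W, Z) ≥ 2 gives 13/3.
E[W + Z | min(W, Z) ≥ 2] = (13/3) / (2/3) = 13/2.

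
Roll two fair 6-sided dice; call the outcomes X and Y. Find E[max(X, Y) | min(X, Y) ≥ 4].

Outcomes with min(X, Y) ≥ 4: (4,4), (4,5), (4,6), (5,4), (5,5), (5,6), (6,4), (6,5), (6,6), each with probability 1/36.
E[max(X, Y) | min(X, Y) ≥ 4] = (4 + 5 + 6 + 5 + 5 + 6 + 6 + 6 + 6) / 9 = 49/9.

49/9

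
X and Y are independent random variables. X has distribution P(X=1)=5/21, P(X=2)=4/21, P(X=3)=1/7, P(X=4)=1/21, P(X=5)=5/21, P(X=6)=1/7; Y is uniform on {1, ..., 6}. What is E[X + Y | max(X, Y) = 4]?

P(max(X, Y) = 4) = 8/63.
Summing (X+Y)·P(x,y) over outcomes with max(X, Y) = 4 gives 16/21.
E[X + Y | max(X, Y) = 4] = (16/21) / (8/63) = 6.

6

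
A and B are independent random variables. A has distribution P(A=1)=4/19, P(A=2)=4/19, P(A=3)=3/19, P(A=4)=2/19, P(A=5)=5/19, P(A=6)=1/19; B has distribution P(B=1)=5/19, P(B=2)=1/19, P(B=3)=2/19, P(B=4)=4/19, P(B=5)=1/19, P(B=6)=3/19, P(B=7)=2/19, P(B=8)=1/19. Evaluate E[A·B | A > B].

1136/127

P(A > B) = 127/361.
Summing AB·P(x,y) over outcomes with A > B gives 1136/361.
E[A·B | A > B] = (1136/361) / (127/361) = 1136/127.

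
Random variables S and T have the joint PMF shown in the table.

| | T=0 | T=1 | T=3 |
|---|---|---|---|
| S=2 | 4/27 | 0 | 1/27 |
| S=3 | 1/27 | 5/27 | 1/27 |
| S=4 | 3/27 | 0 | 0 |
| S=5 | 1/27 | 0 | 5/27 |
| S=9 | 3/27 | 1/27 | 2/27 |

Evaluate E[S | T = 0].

55/12

P(T = 0) = 4/9.
Σ S·P over the event = 2·(4/27) + 3·(1/27) + 4·(3/27) + 5·(1/27) + 9·(3/27) = 55/27.
E[S | T = 0] = (55/27) / (4/9) = 55/12.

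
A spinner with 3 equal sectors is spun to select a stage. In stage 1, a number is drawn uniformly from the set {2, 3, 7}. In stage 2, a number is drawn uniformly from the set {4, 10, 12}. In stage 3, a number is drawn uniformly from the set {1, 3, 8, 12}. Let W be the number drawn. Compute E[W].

56/9

E[W | stage 1] = (2+3+7)/3 = 4.
E[W | stage 2] = (4+10+12)/3 = 26/3.
E[W | stage 3] = (1+3+8+12)/4 = 6.
By the law of total expectation,
E[W] = (1/3)·(4) + (1/3)·(26/3) + (1/3)·(6) = 56/9.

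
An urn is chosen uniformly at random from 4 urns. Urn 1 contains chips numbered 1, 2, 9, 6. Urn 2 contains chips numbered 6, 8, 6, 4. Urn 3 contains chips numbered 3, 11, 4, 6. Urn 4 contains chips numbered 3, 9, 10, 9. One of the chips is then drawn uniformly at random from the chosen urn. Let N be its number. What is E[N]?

97/16

E[N | urn 1] = (1+2+9+6)/4 = 9/2.
E[N | urn 2] = (6+8+6+4)/4 = 6.
E[N | urn 3] = (3+11+4+6)/4 = 6.
E[N | urn 4] = (3+9+10+9)/4 = 31/4.
E[N] = (1/4)·(9/2) + (1/4)·(6) + (1/4)·(6) + (1/4)·(31/4) = 97/16.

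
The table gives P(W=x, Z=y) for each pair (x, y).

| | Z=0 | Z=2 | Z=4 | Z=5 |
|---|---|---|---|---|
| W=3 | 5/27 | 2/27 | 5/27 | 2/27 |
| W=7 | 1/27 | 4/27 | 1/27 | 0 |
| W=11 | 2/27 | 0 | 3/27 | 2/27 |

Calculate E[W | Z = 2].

P(Z = 2) = 2/9.
Σ W·P over the event = 3·(2/27) + 7·(4/27) = 34/27.
E[W | Z = 2] = (34/27) / (2/9) = 17/3.

17/3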